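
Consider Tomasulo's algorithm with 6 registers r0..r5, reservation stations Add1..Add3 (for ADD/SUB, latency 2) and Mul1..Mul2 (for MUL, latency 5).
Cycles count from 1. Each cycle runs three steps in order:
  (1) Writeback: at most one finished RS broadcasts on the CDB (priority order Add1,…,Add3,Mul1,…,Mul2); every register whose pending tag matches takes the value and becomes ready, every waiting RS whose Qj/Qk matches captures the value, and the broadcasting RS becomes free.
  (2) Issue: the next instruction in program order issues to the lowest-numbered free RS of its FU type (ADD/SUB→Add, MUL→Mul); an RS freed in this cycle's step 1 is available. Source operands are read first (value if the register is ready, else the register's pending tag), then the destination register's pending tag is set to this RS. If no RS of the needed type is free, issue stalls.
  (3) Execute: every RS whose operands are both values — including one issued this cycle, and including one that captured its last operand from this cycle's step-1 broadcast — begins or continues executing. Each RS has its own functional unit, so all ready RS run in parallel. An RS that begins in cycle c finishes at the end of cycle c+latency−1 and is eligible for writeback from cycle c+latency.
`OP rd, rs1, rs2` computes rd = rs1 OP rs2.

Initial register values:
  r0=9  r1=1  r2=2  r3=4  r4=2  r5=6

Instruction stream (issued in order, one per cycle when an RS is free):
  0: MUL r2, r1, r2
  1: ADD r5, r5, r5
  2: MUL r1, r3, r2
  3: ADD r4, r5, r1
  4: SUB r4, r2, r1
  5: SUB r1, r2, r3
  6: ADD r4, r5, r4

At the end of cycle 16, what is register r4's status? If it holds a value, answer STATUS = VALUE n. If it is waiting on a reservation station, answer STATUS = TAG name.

c1: issue MUL r2<-Mul1 | r0:9,r1:1,r2:Mul1,r3:4,r4:2,r5:6
c2: issue ADD r5<-Add1 | r0:9,r1:1,r2:Mul1,r3:4,r4:2,r5:Add1
c3: issue MUL r1<-Mul2 | r0:9,r1:Mul2,r2:Mul1,r3:4,r4:2,r5:Add1
c4: CDB Add1=12; issue ADD r4<-Add1 | r0:9,r1:Mul2,r2:Mul1,r3:4,r4:Add1,r5:12
c5: issue SUB r4<-Add2 | r0:9,r1:Mul2,r2:Mul1,r3:4,r4:Add2,r5:12
c6: CDB Mul1=2; issue SUB r1<-Add3 | r0:9,r1:Add3,r2:2,r3:4,r4:Add2,r5:12
c7: stall | r0:9,r1:Add3,r2:2,r3:4,r4:Add2,r5:12
c8: CDB Add3=-2; issue ADD r4<-Add3 | r0:9,r1:-2,r2:2,r3:4,r4:Add3,r5:12
c9: - | r0:9,r1:-2,r2:2,r3:4,r4:Add3,r5:12
c10: - | r0:9,r1:-2,r2:2,r3:4,r4:Add3,r5:12
c11: CDB Mul2=8 | r0:9,r1:-2,r2:2,r3:4,r4:Add3,r5:12
c12: - | r0:9,r1:-2,r2:2,r3:4,r4:Add3,r5:12
c13: CDB Add1=20 | r0:9,r1:-2,r2:2,r3:4,r4:Add3,r5:12
c14: CDB Add2=-6 | r0:9,r1:-2,r2:2,r3:4,r4:Add3,r5:12
c15: - | r0:9,r1:-2,r2:2,r3:4,r4:Add3,r5:12
c16: CDB Add3=6 | r0:9,r1:-2,r2:2,r3:4,r4:6,r5:12

STATUS = VALUE 6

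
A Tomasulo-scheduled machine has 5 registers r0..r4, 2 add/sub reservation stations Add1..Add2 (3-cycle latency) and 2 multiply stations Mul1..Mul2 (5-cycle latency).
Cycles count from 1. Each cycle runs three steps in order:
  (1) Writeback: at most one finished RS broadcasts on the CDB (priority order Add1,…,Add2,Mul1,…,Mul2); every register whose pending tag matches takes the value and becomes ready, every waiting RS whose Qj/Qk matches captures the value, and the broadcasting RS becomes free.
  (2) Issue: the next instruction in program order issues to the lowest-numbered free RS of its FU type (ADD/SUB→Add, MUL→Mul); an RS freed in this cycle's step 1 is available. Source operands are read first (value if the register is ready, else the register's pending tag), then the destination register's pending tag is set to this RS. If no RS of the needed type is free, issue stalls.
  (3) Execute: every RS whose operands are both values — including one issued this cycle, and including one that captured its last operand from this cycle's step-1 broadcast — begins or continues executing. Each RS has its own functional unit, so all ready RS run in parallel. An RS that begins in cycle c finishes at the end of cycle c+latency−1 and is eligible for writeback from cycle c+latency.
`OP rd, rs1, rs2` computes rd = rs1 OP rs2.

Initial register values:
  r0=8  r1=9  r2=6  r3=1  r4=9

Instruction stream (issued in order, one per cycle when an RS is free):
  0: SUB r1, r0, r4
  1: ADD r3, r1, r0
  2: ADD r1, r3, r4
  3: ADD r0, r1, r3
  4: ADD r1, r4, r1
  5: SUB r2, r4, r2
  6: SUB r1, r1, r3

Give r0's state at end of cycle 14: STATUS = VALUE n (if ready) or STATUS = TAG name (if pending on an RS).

STATUS = VALUE 23

c1: issue SUB r1<-Add1 | r0:8,r1:Add1,r2:6,r3:1,r4:9
c2: issue ADD r3<-Add2 | r0:8,r1:Add1,r2:6,r3:Add2,r4:9
c3: stall | r0:8,r1:Add1,r2:6,r3:Add2,r4:9
c4: CDB Add1=-1; issue ADD r1<-Add1 | r0:8,r1:Add1,r2:6,r3:Add2,r4:9
c5: stall | r0:8,r1:Add1,r2:6,r3:Add2,r4:9
c6: stall | r0:8,r1:Add1,r2:6,r3:Add2,r4:9
c7: CDB Add2=7; issue ADD r0<-Add2 | r0:Add2,r1:Add1,r2:6,r3:7,r4:9
c8: stall | r0:Add2,r1:Add1,r2:6,r3:7,r4:9
c9: stall | r0:Add2,r1:Add1,r2:6,r3:7,r4:9
c10: CDB Add1=16; issue ADD r1<-Add1 | r0:Add2,r1:Add1,r2:6,r3:7,r4:9
c11: stall | r0:Add2,r1:Add1,r2:6,r3:7,r4:9
c12: stall | r0:Add2,r1:Add1,r2:6,r3:7,r4:9
c13: CDB Add1=25; issue SUB r2<-Add1 | r0:Add2,r1:25,r2:Add1,r3:7,r4:9
c14: CDB Add2=23; issue SUB r1<-Add2 | r0:23,r1:Add2,r2:Add1,r3:7,r4:9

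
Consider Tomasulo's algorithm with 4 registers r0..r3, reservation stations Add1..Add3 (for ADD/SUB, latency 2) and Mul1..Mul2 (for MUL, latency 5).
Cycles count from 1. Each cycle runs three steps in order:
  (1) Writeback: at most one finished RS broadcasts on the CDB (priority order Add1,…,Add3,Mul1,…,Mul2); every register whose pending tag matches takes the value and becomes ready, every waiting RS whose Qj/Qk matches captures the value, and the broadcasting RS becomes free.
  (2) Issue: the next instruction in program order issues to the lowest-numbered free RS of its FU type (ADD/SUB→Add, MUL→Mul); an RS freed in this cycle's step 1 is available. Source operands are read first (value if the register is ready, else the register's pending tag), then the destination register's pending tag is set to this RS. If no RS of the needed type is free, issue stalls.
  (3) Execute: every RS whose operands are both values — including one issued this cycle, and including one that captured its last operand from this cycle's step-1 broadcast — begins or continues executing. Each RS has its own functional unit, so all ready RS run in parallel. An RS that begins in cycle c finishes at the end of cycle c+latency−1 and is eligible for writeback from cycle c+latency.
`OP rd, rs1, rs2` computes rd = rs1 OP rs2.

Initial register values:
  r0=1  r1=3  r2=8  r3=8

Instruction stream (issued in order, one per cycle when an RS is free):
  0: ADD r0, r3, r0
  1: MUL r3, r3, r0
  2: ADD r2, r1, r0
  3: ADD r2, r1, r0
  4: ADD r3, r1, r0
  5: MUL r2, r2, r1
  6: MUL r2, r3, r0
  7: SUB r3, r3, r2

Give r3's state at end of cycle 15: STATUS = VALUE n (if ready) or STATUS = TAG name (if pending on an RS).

STATUS = VALUE -96

c1: issue ADD r0<-Add1 | r0:Add1,r1:3,r2:8,r3:8
c2: issue MUL r3<-Mul1 | r0:Add1,r1:3,r2:8,r3:Mul1
c3: CDB Add1=9; issue ADD r2<-Add1 | r0:9,r1:3,r2:Add1,r3:Mul1
c4: issue ADD r2<-Add2 | r0:9,r1:3,r2:Add2,r3:Mul1
c5: CDB Add1=12; issue ADD r3<-Add1 | r0:9,r1:3,r2:Add2,r3:Add1
c6: CDB Add2=12; issue MUL r2<-Mul2 | r0:9,r1:3,r2:Mul2,r3:Add1
c7: CDB Add1=12; stall | r0:9,r1:3,r2:Mul2,r3:12
c8: CDB Mul1=72; issue MUL r2<-Mul1 | r0:9,r1:3,r2:Mul1,r3:12
c9: issue SUB r3<-Add1 | r0:9,r1:3,r2:Mul1,r3:Add1
c10: - | r0:9,r1:3,r2:Mul1,r3:Add1
c11: CDB Mul2=36 | r0:9,r1:3,r2:Mul1,r3:Add1
c12: - | r0:9,r1:3,r2:Mul1,r3:Add1
c13: CDB Mul1=108 | r0:9,r1:3,r2:108,r3:Add1
c14: - | r0:9,r1:3,r2:108,r3:Add1
c15: CDB Add1=-96 | r0:9,r1:3,r2:108,r3:-96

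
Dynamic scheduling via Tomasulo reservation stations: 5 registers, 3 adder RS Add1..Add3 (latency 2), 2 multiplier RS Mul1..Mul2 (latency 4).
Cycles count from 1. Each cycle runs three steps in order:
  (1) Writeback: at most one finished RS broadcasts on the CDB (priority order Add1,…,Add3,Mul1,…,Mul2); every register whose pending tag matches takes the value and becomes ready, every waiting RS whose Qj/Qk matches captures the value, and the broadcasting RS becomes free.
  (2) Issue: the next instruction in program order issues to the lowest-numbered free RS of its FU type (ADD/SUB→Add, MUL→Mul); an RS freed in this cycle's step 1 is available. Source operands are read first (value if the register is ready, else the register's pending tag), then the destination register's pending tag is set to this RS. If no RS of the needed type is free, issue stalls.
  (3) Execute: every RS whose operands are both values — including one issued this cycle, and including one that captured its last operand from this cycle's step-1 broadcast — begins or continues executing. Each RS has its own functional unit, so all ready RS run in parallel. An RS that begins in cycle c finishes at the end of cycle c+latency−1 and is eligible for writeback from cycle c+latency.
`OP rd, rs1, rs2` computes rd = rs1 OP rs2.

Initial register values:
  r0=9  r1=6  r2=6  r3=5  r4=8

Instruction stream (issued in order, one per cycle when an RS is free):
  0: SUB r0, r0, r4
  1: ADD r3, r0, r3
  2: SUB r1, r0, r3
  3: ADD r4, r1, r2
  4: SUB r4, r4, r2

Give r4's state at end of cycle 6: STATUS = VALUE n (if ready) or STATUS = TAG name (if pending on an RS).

cycle 1: issue SUB r0<-Add1 // r0:Add1,r1:6,r2:6,r3:5,r4:8
cycle 2: issue ADD r3<-Add2 // r0:Add1,r1:6,r2:6,r3:Add2,r4:8
cycle 3: CDB Add1=1; issue SUB r1<-Add1 // r0:1,r1:Add1,r2:6,r3:Add2,r4:8
cycle 4: issue ADD r4<-Add3 // r0:1,r1:Add1,r2:6,r3:Add2,r4:Add3
cycle 5: CDB Add2=6; issue SUB r4<-Add2 // r0:1,r1:Add1,r2:6,r3:6,r4:Add2
cycle 6: - // r0:1,r1:Add1,r2:6,r3:6,r4:Add2

STATUS = TAG Add2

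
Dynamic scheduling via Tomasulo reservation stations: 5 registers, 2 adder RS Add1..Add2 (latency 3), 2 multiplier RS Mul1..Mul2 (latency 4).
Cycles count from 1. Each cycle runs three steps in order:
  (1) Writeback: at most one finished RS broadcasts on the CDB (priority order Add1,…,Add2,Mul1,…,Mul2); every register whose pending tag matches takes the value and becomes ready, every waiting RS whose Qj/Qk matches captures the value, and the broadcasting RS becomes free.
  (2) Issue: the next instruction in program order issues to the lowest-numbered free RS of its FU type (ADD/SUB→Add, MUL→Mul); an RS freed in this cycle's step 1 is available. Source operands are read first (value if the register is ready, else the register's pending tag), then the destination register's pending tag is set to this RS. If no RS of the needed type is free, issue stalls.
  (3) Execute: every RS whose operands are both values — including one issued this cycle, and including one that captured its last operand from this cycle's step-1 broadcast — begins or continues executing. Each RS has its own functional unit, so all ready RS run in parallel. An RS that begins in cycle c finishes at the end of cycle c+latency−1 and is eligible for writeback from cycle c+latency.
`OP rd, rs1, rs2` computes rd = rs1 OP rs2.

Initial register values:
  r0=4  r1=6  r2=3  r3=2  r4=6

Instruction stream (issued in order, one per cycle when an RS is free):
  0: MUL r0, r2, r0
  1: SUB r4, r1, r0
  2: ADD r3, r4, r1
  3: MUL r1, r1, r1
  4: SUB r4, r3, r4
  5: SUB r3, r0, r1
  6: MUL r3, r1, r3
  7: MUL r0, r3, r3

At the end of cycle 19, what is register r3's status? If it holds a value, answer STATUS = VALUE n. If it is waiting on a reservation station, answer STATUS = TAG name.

STATUS = VALUE -864

cycle 1: issue MUL r0<-Mul1 // r0:Mul1,r1:6,r2:3,r3:2,r4:6
cycle 2: issue SUB r4<-Add1 // r0:Mul1,r1:6,r2:3,r3:2,r4:Add1
cycle 3: issue ADD r3<-Add2 // r0:Mul1,r1:6,r2:3,r3:Add2,r4:Add1
cycle 4: issue MUL r1<-Mul2 // r0:Mul1,r1:Mul2,r2:3,r3:Add2,r4:Add1
cycle 5: CDB Mul1=12; stall // r0:12,r1:Mul2,r2:3,r3:Add2,r4:Add1
cycle 6: stall // r0:12,r1:Mul2,r2:3,r3:Add2,r4:Add1
cycle 7: stall // r0:12,r1:Mul2,r2:3,r3:Add2,r4:Add1
cycle 8: CDB Add1=-6; issue SUB r4<-Add1 // r0:12,r1:Mul2,r2:3,r3:Add2,r4:Add1
cycle 9: CDB Mul2=36; stall // r0:12,r1:36,r2:3,r3:Add2,r4:Add1
cycle 10: stall // r0:12,r1:36,r2:3,r3:Add2,r4:Add1
cycle 11: CDB Add2=0; issue SUB r3<-Add2 // r0:12,r1:36,r2:3,r3:Add2,r4:Add1
cycle 12: issue MUL r3<-Mul1 // r0:12,r1:36,r2:3,r3:Mul1,r4:Add1
cycle 13: issue MUL r0<-Mul2 // r0:Mul2,r1:36,r2:3,r3:Mul1,r4:Add1
cycle 14: CDB Add1=6 // r0:Mul2,r1:36,r2:3,r3:Mul1,r4:6
cycle 15: CDB Add2=-24 // r0:Mul2,r1:36,r2:3,r3:Mul1,r4:6
cycle 16: - // r0:Mul2,r1:36,r2:3,r3:Mul1,r4:6
cycle 17: - // r0:Mul2,r1:36,r2:3,r3:Mul1,r4:6
cycle 18: - // r0:Mul2,r1:36,r2:3,r3:Mul1,r4:6
cycle 19: CDB Mul1=-864 // r0:Mul2,r1:36,r2:3,r3:-864,r4:6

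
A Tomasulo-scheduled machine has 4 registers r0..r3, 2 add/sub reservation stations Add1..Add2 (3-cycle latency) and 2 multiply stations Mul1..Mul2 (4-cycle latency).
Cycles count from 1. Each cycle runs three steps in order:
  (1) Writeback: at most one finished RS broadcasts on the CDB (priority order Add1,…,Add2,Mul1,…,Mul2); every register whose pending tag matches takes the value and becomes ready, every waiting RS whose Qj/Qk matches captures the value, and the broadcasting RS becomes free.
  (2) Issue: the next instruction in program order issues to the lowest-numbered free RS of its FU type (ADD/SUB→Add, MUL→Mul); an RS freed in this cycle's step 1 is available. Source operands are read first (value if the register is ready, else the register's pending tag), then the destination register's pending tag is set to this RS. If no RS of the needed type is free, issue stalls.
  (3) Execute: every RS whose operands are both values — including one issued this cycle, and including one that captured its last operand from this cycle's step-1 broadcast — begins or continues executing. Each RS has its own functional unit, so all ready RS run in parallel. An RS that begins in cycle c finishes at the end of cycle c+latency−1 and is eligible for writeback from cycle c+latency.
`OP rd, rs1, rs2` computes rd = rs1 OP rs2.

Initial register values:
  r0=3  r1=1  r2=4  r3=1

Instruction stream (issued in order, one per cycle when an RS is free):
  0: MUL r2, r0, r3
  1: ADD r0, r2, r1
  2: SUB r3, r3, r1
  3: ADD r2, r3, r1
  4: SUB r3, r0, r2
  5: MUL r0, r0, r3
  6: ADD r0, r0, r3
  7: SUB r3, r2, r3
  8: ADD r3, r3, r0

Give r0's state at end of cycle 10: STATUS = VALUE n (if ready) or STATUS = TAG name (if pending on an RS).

STATUS = TAG Add2

  c1: issue MUL r2<-Mul1  regs: r0:3,r1:1,r2:Mul1,r3:1
  c2: issue ADD r0<-Add1  regs: r0:Add1,r1:1,r2:Mul1,r3:1
  c3: issue SUB r3<-Add2  regs: r0:Add1,r1:1,r2:Mul1,r3:Add2
  c4: stall  regs: r0:Add1,r1:1,r2:Mul1,r3:Add2
  c5: CDB Mul1=3; stall  regs: r0:Add1,r1:1,r2:3,r3:Add2
  c6: CDB Add2=0; issue ADD r2<-Add2  regs: r0:Add1,r1:1,r2:Add2,r3:0
  c7: stall  regs: r0:Add1,r1:1,r2:Add2,r3:0
  c8: CDB Add1=4; issue SUB r3<-Add1  regs: r0:4,r1:1,r2:Add2,r3:Add1
  c9: CDB Add2=1; issue MUL r0<-Mul1  regs: r0:Mul1,r1:1,r2:1,r3:Add1
  c10: issue ADD r0<-Add2  regs: r0:Add2,r1:1,r2:1,r3:Add1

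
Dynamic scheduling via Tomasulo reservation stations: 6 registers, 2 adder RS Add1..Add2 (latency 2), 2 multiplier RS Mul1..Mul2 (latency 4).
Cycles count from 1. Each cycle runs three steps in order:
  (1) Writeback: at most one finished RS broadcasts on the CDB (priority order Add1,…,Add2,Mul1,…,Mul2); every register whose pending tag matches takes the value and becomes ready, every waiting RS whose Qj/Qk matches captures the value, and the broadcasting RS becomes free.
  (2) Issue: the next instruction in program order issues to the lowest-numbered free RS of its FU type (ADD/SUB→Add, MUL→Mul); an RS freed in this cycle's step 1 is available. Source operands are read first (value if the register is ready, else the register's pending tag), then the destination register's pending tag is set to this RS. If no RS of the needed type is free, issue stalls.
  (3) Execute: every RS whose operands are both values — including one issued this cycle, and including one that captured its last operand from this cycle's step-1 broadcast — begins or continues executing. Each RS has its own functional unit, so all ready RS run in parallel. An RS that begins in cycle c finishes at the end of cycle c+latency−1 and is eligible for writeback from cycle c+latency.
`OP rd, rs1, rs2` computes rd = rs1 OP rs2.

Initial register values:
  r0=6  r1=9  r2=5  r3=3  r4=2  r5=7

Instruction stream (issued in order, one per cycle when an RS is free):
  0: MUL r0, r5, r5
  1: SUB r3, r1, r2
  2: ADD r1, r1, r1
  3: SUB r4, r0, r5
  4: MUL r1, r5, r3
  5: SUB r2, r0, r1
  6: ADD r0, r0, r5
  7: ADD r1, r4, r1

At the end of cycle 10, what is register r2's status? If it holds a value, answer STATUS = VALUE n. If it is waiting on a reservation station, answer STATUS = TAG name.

STATUS = TAG Add2

  c1: issue MUL r0<-Mul1  regs: r0:Mul1,r1:9,r2:5,r3:3,r4:2,r5:7
  c2: issue SUB r3<-Add1  regs: r0:Mul1,r1:9,r2:5,r3:Add1,r4:2,r5:7
  c3: issue ADD r1<-Add2  regs: r0:Mul1,r1:Add2,r2:5,r3:Add1,r4:2,r5:7
  c4: CDB Add1=4; issue SUB r4<-Add1  regs: r0:Mul1,r1:Add2,r2:5,r3:4,r4:Add1,r5:7
  c5: CDB Add2=18; issue MUL r1<-Mul2  regs: r0:Mul1,r1:Mul2,r2:5,r3:4,r4:Add1,r5:7
  c6: CDB Mul1=49; issue SUB r2<-Add2  regs: r0:49,r1:Mul2,r2:Add2,r3:4,r4:Add1,r5:7
  c7: stall  regs: r0:49,r1:Mul2,r2:Add2,r3:4,r4:Add1,r5:7
  c8: CDB Add1=42; issue ADD r0<-Add1  regs: r0:Add1,r1:Mul2,r2:Add2,r3:4,r4:42,r5:7
  c9: CDB Mul2=28; stall  regs: r0:Add1,r1:28,r2:Add2,r3:4,r4:42,r5:7
  c10: CDB Add1=56; issue ADD r1<-Add1  regs: r0:56,r1:Add1,r2:Add2,r3:4,r4:42,r5:7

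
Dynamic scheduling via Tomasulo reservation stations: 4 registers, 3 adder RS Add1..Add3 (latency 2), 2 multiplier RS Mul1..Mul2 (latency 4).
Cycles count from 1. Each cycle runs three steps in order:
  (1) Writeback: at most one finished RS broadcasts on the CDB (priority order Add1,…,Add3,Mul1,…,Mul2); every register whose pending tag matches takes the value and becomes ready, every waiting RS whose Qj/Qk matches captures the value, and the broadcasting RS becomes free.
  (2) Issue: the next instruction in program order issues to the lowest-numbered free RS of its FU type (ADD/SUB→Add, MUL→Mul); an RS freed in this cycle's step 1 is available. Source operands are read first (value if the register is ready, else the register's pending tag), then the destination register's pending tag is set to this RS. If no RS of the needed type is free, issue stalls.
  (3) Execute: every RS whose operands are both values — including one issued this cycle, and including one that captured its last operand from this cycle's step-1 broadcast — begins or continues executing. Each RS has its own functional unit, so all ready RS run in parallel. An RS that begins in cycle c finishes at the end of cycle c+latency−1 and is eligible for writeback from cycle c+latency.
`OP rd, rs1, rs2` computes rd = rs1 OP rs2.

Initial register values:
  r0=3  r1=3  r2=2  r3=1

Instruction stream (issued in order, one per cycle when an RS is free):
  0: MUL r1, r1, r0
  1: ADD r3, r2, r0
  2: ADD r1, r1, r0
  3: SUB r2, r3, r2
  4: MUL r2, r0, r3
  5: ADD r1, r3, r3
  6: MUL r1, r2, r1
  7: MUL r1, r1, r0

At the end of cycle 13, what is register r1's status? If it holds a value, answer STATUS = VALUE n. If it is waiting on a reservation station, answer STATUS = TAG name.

  c1: issue MUL r1<-Mul1  regs: r0:3,r1:Mul1,r2:2,r3:1
  c2: issue ADD r3<-Add1  regs: r0:3,r1:Mul1,r2:2,r3:Add1
  c3: issue ADD r1<-Add2  regs: r0:3,r1:Add2,r2:2,r3:Add1
  c4: CDB Add1=5; issue SUB r2<-Add1  regs: r0:3,r1:Add2,r2:Add1,r3:5
  c5: CDB Mul1=9; issue MUL r2<-Mul1  regs: r0:3,r1:Add2,r2:Mul1,r3:5
  c6: CDB Add1=3; issue ADD r1<-Add1  regs: r0:3,r1:Add1,r2:Mul1,r3:5
  c7: CDB Add2=12; issue MUL r1<-Mul2  regs: r0:3,r1:Mul2,r2:Mul1,r3:5
  c8: CDB Add1=10; stall  regs: r0:3,r1:Mul2,r2:Mul1,r3:5
  c9: CDB Mul1=15; issue MUL r1<-Mul1  regs: r0:3,r1:Mul1,r2:15,r3:5
  c10: -  regs: r0:3,r1:Mul1,r2:15,r3:5
  c11: -  regs: r0:3,r1:Mul1,r2:15,r3:5
  c12: -  regs: r0:3,r1:Mul1,r2:15,r3:5
  c13: CDB Mul2=150  regs: r0:3,r1:Mul1,r2:15,r3:5

STATUS = TAG Mul1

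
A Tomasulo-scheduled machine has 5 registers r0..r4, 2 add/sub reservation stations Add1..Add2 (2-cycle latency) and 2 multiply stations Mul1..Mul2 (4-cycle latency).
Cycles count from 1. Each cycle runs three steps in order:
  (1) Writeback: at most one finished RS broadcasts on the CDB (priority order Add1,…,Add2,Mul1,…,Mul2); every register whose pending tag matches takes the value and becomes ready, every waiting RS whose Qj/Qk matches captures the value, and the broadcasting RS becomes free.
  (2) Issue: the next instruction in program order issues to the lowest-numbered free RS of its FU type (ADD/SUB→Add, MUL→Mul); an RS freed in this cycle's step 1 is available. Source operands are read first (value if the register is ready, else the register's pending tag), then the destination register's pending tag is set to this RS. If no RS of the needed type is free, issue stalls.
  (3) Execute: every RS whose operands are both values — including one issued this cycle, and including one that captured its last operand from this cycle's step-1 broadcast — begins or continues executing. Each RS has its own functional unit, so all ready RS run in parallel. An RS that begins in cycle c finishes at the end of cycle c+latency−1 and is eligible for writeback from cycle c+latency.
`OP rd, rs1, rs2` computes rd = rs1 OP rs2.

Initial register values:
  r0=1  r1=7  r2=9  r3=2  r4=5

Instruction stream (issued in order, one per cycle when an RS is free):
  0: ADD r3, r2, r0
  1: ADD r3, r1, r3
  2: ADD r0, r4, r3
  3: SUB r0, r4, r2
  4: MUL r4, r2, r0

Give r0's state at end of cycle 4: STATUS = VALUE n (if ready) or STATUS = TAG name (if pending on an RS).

STATUS = TAG Add1

c1: issue ADD r3<-Add1 | r0:1,r1:7,r2:9,r3:Add1,r4:5
c2: issue ADD r3<-Add2 | r0:1,r1:7,r2:9,r3:Add2,r4:5
c3: CDB Add1=10; issue ADD r0<-Add1 | r0:Add1,r1:7,r2:9,r3:Add2,r4:5
c4: stall | r0:Add1,r1:7,r2:9,r3:Add2,r4:5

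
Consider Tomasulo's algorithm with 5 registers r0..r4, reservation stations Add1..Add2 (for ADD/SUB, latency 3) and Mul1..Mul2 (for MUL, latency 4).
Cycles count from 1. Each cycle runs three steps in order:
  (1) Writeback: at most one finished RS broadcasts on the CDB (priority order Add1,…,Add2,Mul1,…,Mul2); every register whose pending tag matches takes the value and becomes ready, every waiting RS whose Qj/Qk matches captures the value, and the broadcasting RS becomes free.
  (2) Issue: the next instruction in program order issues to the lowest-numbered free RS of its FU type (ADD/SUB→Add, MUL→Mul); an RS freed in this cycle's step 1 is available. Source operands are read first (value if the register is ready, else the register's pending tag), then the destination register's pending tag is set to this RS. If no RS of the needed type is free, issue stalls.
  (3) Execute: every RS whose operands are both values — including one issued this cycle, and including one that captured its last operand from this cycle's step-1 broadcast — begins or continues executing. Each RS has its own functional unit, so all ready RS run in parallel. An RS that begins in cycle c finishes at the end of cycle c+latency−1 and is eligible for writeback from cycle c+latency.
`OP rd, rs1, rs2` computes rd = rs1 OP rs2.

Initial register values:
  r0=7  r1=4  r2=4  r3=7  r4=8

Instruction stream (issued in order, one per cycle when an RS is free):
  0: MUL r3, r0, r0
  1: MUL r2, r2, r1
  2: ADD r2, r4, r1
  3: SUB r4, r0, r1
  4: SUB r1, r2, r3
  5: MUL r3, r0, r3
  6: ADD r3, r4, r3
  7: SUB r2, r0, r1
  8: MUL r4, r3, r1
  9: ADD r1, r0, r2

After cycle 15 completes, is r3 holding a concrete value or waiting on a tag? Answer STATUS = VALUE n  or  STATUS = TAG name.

STATUS = VALUE 346

c1: issue MUL r3<-Mul1 | r0:7,r1:4,r2:4,r3:Mul1,r4:8
c2: issue MUL r2<-Mul2 | r0:7,r1:4,r2:Mul2,r3:Mul1,r4:8
c3: issue ADD r2<-Add1 | r0:7,r1:4,r2:Add1,r3:Mul1,r4:8
c4: issue SUB r4<-Add2 | r0:7,r1:4,r2:Add1,r3:Mul1,r4:Add2
c5: CDB Mul1=49; stall | r0:7,r1:4,r2:Add1,r3:49,r4:Add2
c6: CDB Add1=12; issue SUB r1<-Add1 | r0:7,r1:Add1,r2:12,r3:49,r4:Add2
c7: CDB Add2=3; issue MUL r3<-Mul1 | r0:7,r1:Add1,r2:12,r3:Mul1,r4:3
c8: CDB Mul2=16; issue ADD r3<-Add2 | r0:7,r1:Add1,r2:12,r3:Add2,r4:3
c9: CDB Add1=-37; issue SUB r2<-Add1 | r0:7,r1:-37,r2:Add1,r3:Add2,r4:3
c10: issue MUL r4<-Mul2 | r0:7,r1:-37,r2:Add1,r3:Add2,r4:Mul2
c11: CDB Mul1=343; stall | r0:7,r1:-37,r2:Add1,r3:Add2,r4:Mul2
c12: CDB Add1=44; issue ADD r1<-Add1 | r0:7,r1:Add1,r2:44,r3:Add2,r4:Mul2
c13: - | r0:7,r1:Add1,r2:44,r3:Add2,r4:Mul2
c14: CDB Add2=346 | r0:7,r1:Add1,r2:44,r3:346,r4:Mul2
c15: CDB Add1=51 | r0:7,r1:51,r2:44,r3:346,r4:Mul2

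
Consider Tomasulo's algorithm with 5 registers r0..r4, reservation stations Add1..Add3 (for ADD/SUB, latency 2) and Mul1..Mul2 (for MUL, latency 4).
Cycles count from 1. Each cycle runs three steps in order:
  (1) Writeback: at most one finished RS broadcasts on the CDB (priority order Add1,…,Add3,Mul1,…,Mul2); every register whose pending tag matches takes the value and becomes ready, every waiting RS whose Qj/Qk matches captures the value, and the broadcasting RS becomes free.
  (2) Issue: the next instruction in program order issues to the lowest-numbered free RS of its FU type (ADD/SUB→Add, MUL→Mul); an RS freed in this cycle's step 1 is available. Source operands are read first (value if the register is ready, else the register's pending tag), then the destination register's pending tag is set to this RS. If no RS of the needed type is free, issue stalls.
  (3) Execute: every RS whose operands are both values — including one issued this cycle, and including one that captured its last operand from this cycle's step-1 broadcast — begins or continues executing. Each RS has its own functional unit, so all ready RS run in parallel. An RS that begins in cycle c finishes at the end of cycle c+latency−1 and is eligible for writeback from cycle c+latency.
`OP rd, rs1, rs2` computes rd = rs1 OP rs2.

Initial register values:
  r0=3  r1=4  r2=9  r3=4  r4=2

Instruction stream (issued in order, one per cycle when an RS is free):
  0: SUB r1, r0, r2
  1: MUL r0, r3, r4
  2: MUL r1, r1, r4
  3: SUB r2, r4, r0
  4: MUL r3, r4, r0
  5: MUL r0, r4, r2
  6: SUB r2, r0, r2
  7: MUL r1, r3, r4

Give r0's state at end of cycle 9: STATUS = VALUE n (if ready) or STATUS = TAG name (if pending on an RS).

cycle 1: issue SUB r1<-Add1 // r0:3,r1:Add1,r2:9,r3:4,r4:2
cycle 2: issue MUL r0<-Mul1 // r0:Mul1,r1:Add1,r2:9,r3:4,r4:2
cycle 3: CDB Add1=-6; issue MUL r1<-Mul2 // r0:Mul1,r1:Mul2,r2:9,r3:4,r4:2
cycle 4: issue SUB r2<-Add1 // r0:Mul1,r1:Mul2,r2:Add1,r3:4,r4:2
cycle 5: stall // r0:Mul1,r1:Mul2,r2:Add1,r3:4,r4:2
cycle 6: CDB Mul1=8; issue MUL r3<-Mul1 // r0:8,r1:Mul2,r2:Add1,r3:Mul1,r4:2
cycle 7: CDB Mul2=-12; issue MUL r0<-Mul2 // r0:Mul2,r1:-12,r2:Add1,r3:Mul1,r4:2
cycle 8: CDB Add1=-6; issue SUB r2<-Add1 // r0:Mul2,r1:-12,r2:Add1,r3:Mul1,r4:2
cycle 9: stall // r0:Mul2,r1:-12,r2:Add1,r3:Mul1,r4:2

STATUS = TAG Mul2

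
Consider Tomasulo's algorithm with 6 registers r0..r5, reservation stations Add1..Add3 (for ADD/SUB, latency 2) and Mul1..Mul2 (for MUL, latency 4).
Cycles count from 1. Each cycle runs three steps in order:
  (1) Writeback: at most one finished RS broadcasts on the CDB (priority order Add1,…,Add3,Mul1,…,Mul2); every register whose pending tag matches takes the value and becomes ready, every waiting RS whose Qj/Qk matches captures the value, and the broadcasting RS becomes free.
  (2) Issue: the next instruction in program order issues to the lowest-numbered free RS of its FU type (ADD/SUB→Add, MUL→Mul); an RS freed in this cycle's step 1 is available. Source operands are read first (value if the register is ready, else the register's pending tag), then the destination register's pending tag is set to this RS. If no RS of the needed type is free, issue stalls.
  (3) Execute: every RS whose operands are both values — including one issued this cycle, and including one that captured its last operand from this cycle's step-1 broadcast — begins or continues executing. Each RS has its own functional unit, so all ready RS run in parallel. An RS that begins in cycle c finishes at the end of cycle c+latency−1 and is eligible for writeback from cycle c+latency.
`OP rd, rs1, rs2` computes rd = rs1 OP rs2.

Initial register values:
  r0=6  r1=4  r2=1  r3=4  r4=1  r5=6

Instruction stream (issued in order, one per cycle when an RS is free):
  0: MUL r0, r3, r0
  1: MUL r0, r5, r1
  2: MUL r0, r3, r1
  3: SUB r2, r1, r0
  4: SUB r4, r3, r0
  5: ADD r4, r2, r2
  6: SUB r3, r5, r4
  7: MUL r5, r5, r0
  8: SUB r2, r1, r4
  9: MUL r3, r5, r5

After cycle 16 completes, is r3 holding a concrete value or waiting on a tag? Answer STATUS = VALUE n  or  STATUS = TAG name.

STATUS = TAG Mul2

cycle 1: issue MUL r0<-Mul1 // r0:Mul1,r1:4,r2:1,r3:4,r4:1,r5:6
cycle 2: issue MUL r0<-Mul2 // r0:Mul2,r1:4,r2:1,r3:4,r4:1,r5:6
cycle 3: stall // r0:Mul2,r1:4,r2:1,r3:4,r4:1,r5:6
cycle 4: stall // r0:Mul2,r1:4,r2:1,r3:4,r4:1,r5:6
cycle 5: CDB Mul1=24; issue MUL r0<-Mul1 // r0:Mul1,r1:4,r2:1,r3:4,r4:1,r5:6
cycle 6: CDB Mul2=24; issue SUB r2<-Add1 // r0:Mul1,r1:4,r2:Add1,r3:4,r4:1,r5:6
cycle 7: issue SUB r4<-Add2 // r0:Mul1,r1:4,r2:Add1,r3:4,r4:Add2,r5:6
cycle 8: issue ADD r4<-Add3 // r0:Mul1,r1:4,r2:Add1,r3:4,r4:Add3,r5:6
cycle 9: CDB Mul1=16; stall // r0:16,r1:4,r2:Add1,r3:4,r4:Add3,r5:6
cycle 10: stall // r0:16,r1:4,r2:Add1,r3:4,r4:Add3,r5:6
cycle 11: CDB Add1=-12; issue SUB r3<-Add1 // r0:16,r1:4,r2:-12,r3:Add1,r4:Add3,r5:6
cycle 12: CDB Add2=-12; issue MUL r5<-Mul1 // r0:16,r1:4,r2:-12,r3:Add1,r4:Add3,r5:Mul1
cycle 13: CDB Add3=-24; issue SUB r2<-Add2 // r0:16,r1:4,r2:Add2,r3:Add1,r4:-24,r5:Mul1
cycle 14: issue MUL r3<-Mul2 // r0:16,r1:4,r2:Add2,r3:Mul2,r4:-24,r5:Mul1
cycle 15: CDB Add1=30 // r0:16,r1:4,r2:Add2,r3:Mul2,r4:-24,r5:Mul1
cycle 16: CDB Add2=28 // r0:16,r1:4,r2:28,r3:Mul2,r4:-24,r5:Mul1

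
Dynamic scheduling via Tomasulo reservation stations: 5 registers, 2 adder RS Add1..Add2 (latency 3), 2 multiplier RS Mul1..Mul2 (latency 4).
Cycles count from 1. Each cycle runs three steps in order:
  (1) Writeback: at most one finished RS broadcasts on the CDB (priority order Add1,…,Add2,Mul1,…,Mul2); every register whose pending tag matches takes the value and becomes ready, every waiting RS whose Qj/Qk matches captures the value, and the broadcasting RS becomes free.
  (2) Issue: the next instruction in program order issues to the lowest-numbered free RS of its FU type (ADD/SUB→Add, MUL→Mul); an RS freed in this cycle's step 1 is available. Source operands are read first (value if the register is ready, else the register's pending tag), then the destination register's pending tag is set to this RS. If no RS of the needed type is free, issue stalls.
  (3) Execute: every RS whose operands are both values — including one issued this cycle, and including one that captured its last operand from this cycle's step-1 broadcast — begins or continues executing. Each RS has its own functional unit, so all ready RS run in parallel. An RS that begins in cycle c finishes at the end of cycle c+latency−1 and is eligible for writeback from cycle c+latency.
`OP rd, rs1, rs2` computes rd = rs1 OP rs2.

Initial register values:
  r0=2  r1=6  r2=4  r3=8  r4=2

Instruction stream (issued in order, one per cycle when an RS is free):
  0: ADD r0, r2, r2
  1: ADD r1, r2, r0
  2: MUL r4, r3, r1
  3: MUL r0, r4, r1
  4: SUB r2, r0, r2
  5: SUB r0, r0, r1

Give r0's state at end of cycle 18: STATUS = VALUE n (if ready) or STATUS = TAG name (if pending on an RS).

STATUS = TAG Add2

c1: issue ADD r0<-Add1 | r0:Add1,r1:6,r2:4,r3:8,r4:2
c2: issue ADD r1<-Add2 | r0:Add1,r1:Add2,r2:4,r3:8,r4:2
c3: issue MUL r4<-Mul1 | r0:Add1,r1:Add2,r2:4,r3:8,r4:Mul1
c4: CDB Add1=8; issue MUL r0<-Mul2 | r0:Mul2,r1:Add2,r2:4,r3:8,r4:Mul1
c5: issue SUB r2<-Add1 | r0:Mul2,r1:Add2,r2:Add1,r3:8,r4:Mul1
c6: stall | r0:Mul2,r1:Add2,r2:Add1,r3:8,r4:Mul1
c7: CDB Add2=12; issue SUB r0<-Add2 | r0:Add2,r1:12,r2:Add1,r3:8,r4:Mul1
c8: - | r0:Add2,r1:12,r2:Add1,r3:8,r4:Mul1
c9: - | r0:Add2,r1:12,r2:Add1,r3:8,r4:Mul1
c10: - | r0:Add2,r1:12,r2:Add1,r3:8,r4:Mul1
c11: CDB Mul1=96 | r0:Add2,r1:12,r2:Add1,r3:8,r4:96
c12: - | r0:Add2,r1:12,r2:Add1,r3:8,r4:96
c13: - | r0:Add2,r1:12,r2:Add1,r3:8,r4:96
c14: - | r0:Add2,r1:12,r2:Add1,r3:8,r4:96
c15: CDB Mul2=1152 | r0:Add2,r1:12,r2:Add1,r3:8,r4:96
c16: - | r0:Add2,r1:12,r2:Add1,r3:8,r4:96
c17: - | r0:Add2,r1:12,r2:Add1,r3:8,r4:96
c18: CDB Add1=1148 | r0:Add2,r1:12,r2:1148,r3:8,r4:96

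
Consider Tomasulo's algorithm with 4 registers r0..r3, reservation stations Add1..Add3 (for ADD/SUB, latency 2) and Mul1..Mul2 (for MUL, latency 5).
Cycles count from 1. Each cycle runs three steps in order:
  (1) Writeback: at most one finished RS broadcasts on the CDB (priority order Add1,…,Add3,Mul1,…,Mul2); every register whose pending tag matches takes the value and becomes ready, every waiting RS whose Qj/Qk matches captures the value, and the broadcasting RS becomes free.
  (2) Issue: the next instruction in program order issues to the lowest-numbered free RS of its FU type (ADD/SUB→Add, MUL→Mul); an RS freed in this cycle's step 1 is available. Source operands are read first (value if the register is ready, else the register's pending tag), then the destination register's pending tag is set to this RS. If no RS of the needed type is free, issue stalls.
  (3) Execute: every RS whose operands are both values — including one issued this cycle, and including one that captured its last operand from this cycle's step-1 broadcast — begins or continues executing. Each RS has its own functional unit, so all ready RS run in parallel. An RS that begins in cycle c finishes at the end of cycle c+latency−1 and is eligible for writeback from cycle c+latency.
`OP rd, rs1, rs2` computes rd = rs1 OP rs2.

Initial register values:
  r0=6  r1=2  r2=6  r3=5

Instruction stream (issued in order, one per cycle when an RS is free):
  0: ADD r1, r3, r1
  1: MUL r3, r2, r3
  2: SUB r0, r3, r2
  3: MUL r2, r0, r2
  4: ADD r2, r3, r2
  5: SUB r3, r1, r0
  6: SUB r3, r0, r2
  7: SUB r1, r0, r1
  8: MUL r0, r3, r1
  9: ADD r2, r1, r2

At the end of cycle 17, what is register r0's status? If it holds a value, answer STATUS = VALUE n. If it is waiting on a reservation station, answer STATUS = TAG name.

  c1: issue ADD r1<-Add1  regs: r0:6,r1:Add1,r2:6,r3:5
  c2: issue MUL r3<-Mul1  regs: r0:6,r1:Add1,r2:6,r3:Mul1
  c3: CDB Add1=7; issue SUB r0<-Add1  regs: r0:Add1,r1:7,r2:6,r3:Mul1
  c4: issue MUL r2<-Mul2  regs: r0:Add1,r1:7,r2:Mul2,r3:Mul1
  c5: issue ADD r2<-Add2  regs: r0:Add1,r1:7,r2:Add2,r3:Mul1
  c6: issue SUB r3<-Add3  regs: r0:Add1,r1:7,r2:Add2,r3:Add3
  c7: CDB Mul1=30; stall  regs: r0:Add1,r1:7,r2:Add2,r3:Add3
  c8: stall  regs: r0:Add1,r1:7,r2:Add2,r3:Add3
  c9: CDB Add1=24; issue SUB r3<-Add1  regs: r0:24,r1:7,r2:Add2,r3:Add1
  c10: stall  regs: r0:24,r1:7,r2:Add2,r3:Add1
  c11: CDB Add3=-17; issue SUB r1<-Add3  regs: r0:24,r1:Add3,r2:Add2,r3:Add1
  c12: issue MUL r0<-Mul1  regs: r0:Mul1,r1:Add3,r2:Add2,r3:Add1
  c13: CDB Add3=17; issue ADD r2<-Add3  regs: r0:Mul1,r1:17,r2:Add3,r3:Add1
  c14: CDB Mul2=144  regs: r0:Mul1,r1:17,r2:Add3,r3:Add1
  c15: -  regs: r0:Mul1,r1:17,r2:Add3,r3:Add1
  c16: CDB Add2=174  regs: r0:Mul1,r1:17,r2:Add3,r3:Add1
  c17: -  regs: r0:Mul1,r1:17,r2:Add3,r3:Add1

STATUS = TAG Mul1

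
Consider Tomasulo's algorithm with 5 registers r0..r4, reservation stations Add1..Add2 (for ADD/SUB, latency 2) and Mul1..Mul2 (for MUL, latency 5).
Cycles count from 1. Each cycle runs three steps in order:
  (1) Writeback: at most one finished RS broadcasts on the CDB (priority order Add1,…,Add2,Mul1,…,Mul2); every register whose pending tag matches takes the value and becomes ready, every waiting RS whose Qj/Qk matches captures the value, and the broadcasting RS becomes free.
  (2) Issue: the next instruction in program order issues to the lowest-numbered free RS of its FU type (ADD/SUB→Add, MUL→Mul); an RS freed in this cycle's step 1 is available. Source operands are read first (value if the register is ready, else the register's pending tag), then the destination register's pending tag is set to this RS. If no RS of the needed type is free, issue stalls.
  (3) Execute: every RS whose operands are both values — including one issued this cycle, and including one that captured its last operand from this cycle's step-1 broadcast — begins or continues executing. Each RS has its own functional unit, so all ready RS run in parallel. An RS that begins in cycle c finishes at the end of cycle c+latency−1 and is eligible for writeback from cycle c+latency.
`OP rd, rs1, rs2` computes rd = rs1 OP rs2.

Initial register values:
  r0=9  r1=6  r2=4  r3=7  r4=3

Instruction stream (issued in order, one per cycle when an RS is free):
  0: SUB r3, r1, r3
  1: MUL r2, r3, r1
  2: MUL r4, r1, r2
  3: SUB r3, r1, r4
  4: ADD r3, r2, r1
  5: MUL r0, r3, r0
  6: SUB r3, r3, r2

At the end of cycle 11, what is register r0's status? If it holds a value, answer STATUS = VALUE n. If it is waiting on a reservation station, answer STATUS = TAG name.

STATUS = TAG Mul1

cycle 1: issue SUB r3<-Add1 // r0:9,r1:6,r2:4,r3:Add1,r4:3
cycle 2: issue MUL r2<-Mul1 // r0:9,r1:6,r2:Mul1,r3:Add1,r4:3
cycle 3: CDB Add1=-1; issue MUL r4<-Mul2 // r0:9,r1:6,r2:Mul1,r3:-1,r4:Mul2
cycle 4: issue SUB r3<-Add1 // r0:9,r1:6,r2:Mul1,r3:Add1,r4:Mul2
cycle 5: issue ADD r3<-Add2 // r0:9,r1:6,r2:Mul1,r3:Add2,r4:Mul2
cycle 6: stall // r0:9,r1:6,r2:Mul1,r3:Add2,r4:Mul2
cycle 7: stall // r0:9,r1:6,r2:Mul1,r3:Add2,r4:Mul2
cycle 8: CDB Mul1=-6; issue MUL r0<-Mul1 // r0:Mul1,r1:6,r2:-6,r3:Add2,r4:Mul2
cycle 9: stall // r0:Mul1,r1:6,r2:-6,r3:Add2,r4:Mul2
cycle 10: CDB Add2=0; issue SUB r3<-Add2 // r0:Mul1,r1:6,r2:-6,r3:Add2,r4:Mul2
cycle 11: - // r0:Mul1,r1:6,r2:-6,r3:Add2,r4:Mul2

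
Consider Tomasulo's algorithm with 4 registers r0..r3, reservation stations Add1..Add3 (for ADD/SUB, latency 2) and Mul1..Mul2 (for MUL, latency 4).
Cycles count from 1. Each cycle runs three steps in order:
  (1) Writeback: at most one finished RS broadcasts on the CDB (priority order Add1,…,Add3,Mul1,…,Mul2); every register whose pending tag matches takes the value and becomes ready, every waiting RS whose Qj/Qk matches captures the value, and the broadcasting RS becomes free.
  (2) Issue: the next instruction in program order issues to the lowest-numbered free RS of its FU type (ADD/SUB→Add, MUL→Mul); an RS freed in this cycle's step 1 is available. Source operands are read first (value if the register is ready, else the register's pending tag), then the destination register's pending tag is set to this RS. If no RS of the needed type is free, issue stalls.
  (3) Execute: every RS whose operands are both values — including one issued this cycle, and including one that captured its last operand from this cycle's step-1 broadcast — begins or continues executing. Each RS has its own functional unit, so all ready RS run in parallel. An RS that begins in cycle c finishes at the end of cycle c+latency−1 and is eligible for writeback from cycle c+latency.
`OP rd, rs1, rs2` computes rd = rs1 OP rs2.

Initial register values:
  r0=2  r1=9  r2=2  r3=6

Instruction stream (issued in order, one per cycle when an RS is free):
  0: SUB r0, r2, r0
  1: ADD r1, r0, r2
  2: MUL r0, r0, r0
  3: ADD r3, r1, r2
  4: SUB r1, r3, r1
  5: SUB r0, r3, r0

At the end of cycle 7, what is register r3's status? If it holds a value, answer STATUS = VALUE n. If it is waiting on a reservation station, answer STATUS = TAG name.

STATUS = VALUE 4

cycle 1: issue SUB r0<-Add1 // r0:Add1,r1:9,r2:2,r3:6
cycle 2: issue ADD r1<-Add2 // r0:Add1,r1:Add2,r2:2,r3:6
cycle 3: CDB Add1=0; issue MUL r0<-Mul1 // r0:Mul1,r1:Add2,r2:2,r3:6
cycle 4: issue ADD r3<-Add1 // r0:Mul1,r1:Add2,r2:2,r3:Add1
cycle 5: CDB Add2=2; issue SUB r1<-Add2 // r0:Mul1,r1:Add2,r2:2,r3:Add1
cycle 6: issue SUB r0<-Add3 // r0:Add3,r1:Add2,r2:2,r3:Add1
cycle 7: CDB Add1=4 // r0:Add3,r1:Add2,r2:2,r3:4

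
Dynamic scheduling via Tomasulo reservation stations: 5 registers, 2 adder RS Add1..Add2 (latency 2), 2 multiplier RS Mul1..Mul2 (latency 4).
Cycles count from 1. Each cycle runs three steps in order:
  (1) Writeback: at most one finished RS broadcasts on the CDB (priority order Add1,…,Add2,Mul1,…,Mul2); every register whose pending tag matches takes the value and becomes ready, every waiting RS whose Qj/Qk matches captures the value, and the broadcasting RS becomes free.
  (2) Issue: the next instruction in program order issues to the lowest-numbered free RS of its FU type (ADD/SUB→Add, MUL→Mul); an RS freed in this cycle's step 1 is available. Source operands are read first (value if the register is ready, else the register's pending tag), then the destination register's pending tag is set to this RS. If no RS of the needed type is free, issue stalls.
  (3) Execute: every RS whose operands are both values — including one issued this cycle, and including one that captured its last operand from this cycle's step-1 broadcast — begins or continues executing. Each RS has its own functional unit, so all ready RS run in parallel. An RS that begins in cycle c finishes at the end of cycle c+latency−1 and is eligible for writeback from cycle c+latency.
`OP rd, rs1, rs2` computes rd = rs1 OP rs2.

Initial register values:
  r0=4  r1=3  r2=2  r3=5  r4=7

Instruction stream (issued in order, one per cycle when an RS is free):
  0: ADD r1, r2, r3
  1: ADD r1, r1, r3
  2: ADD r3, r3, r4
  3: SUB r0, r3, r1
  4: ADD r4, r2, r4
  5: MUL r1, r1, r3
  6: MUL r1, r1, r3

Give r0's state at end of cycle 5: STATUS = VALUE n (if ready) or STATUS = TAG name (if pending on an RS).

cycle 1: issue ADD r1<-Add1 // r0:4,r1:Add1,r2:2,r3:5,r4:7
cycle 2: issue ADD r1<-Add2 // r0:4,r1:Add2,r2:2,r3:5,r4:7
cycle 3: CDB Add1=7; issue ADD r3<-Add1 // r0:4,r1:Add2,r2:2,r3:Add1,r4:7
cycle 4: stall // r0:4,r1:Add2,r2:2,r3:Add1,r4:7
cycle 5: CDB Add1=12; issue SUB r0<-Add1 // r0:Add1,r1:Add2,r2:2,r3:12,r4:7

STATUS = TAG Add1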